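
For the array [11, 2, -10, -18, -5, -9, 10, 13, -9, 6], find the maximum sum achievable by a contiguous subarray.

Using Kadane's algorithm on [11, 2, -10, -18, -5, -9, 10, 13, -9, 6]:

Scanning through the array:
Position 1 (value 2): max_ending_here = 13, max_so_far = 13
Position 2 (value -10): max_ending_here = 3, max_so_far = 13
Position 3 (value -18): max_ending_here = -15, max_so_far = 13
Position 4 (value -5): max_ending_here = -5, max_so_far = 13
Position 5 (value -9): max_ending_here = -9, max_so_far = 13
Position 6 (value 10): max_ending_here = 10, max_so_far = 13
Position 7 (value 13): max_ending_here = 23, max_so_far = 23
Position 8 (value -9): max_ending_here = 14, max_so_far = 23
Position 9 (value 6): max_ending_here = 20, max_so_far = 23

Maximum subarray: [10, 13]
Maximum sum: 23

The maximum subarray is [10, 13] with sum 23. This subarray runs from index 6 to index 7.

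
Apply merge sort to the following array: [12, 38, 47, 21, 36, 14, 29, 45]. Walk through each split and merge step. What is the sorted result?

Merge sort trace:

Split: [12, 38, 47, 21, 36, 14, 29, 45] -> [12, 38, 47, 21] and [36, 14, 29, 45]
  Split: [12, 38, 47, 21] -> [12, 38] and [47, 21]
    Split: [12, 38] -> [12] and [38]
    Merge: [12] + [38] -> [12, 38]
    Split: [47, 21] -> [47] and [21]
    Merge: [47] + [21] -> [21, 47]
  Merge: [12, 38] + [21, 47] -> [12, 21, 38, 47]
  Split: [36, 14, 29, 45] -> [36, 14] and [29, 45]
    Split: [36, 14] -> [36] and [14]
    Merge: [36] + [14] -> [14, 36]
    Split: [29, 45] -> [29] and [45]
    Merge: [29] + [45] -> [29, 45]
  Merge: [14, 36] + [29, 45] -> [14, 29, 36, 45]
Merge: [12, 21, 38, 47] + [14, 29, 36, 45] -> [12, 14, 21, 29, 36, 38, 45, 47]

Final sorted array: [12, 14, 21, 29, 36, 38, 45, 47]

The merge sort proceeds by recursively splitting the array and merging sorted halves.
After all merges, the sorted array is [12, 14, 21, 29, 36, 38, 45, 47].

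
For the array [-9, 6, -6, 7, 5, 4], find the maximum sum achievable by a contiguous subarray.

Using Kadane's algorithm on [-9, 6, -6, 7, 5, 4]:

Scanning through the array:
Position 1 (value 6): max_ending_here = 6, max_so_far = 6
Position 2 (value -6): max_ending_here = 0, max_so_far = 6
Position 3 (value 7): max_ending_here = 7, max_so_far = 7
Position 4 (value 5): max_ending_here = 12, max_so_far = 12
Position 5 (value 4): max_ending_here = 16, max_so_far = 16

Maximum subarray: [6, -6, 7, 5, 4]
Maximum sum: 16

The maximum subarray is [6, -6, 7, 5, 4] with sum 16. This subarray runs from index 1 to index 5.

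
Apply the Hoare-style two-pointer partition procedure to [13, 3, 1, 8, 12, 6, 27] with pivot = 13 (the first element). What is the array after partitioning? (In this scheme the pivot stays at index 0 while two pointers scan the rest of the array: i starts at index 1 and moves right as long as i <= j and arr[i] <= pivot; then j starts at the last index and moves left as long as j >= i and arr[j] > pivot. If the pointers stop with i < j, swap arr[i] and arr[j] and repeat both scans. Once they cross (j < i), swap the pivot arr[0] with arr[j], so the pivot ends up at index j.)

Hoare-style two-pointer partition with pivot = 13:

Initial array: [13, 3, 1, 8, 12, 6, 27]

Pointers start at i = 1, j = 6.
i ends at 6, j ends at 5: the pointers have crossed (j < i), so scanning stops.

Swap pivot arr[0] with arr[5] to place pivot at position 5: [6, 3, 1, 8, 12, 13, 27]
Pivot position: 5

After partitioning with pivot 13, the array becomes [6, 3, 1, 8, 12, 13, 27]. The pivot is placed at index 5. All elements to the left of the pivot are <= 13, and all elements to the right are > 13.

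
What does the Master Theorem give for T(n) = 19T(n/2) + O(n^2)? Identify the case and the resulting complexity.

Master Theorem for T(n) = 19T(n/2) + O(n^2):

a = 19, b = 2, c = 2
log_b(a) = log_2(19) = 4.2479

Case 1: c = 2 < log_2(19) = 4.2479
T(n) = O(n^(log_2 19))

For T(n) = 19T(n/2) + O(n^2): log_2(19) = 4.2479. This is Case 1 of the Master Theorem (c < log_b(a), work dominated by leaves), giving O(n^(log_2 19)).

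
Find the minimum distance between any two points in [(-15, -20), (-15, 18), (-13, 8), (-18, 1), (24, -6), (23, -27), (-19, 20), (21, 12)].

Computing all pairwise distances among 8 points:

d((-15, -20), (-15, 18)) = 38.0
d((-15, -20), (-13, 8)) = 28.0713
d((-15, -20), (-18, 1)) = 21.2132
d((-15, -20), (24, -6)) = 41.4367
d((-15, -20), (23, -27)) = 38.6394
d((-15, -20), (-19, 20)) = 40.1995
d((-15, -20), (21, 12)) = 48.1664
d((-15, 18), (-13, 8)) = 10.198
d((-15, 18), (-18, 1)) = 17.2627
d((-15, 18), (24, -6)) = 45.793
d((-15, 18), (23, -27)) = 58.8982
d((-15, 18), (-19, 20)) = 4.4721 <-- minimum
d((-15, 18), (21, 12)) = 36.4966
d((-13, 8), (-18, 1)) = 8.6023
d((-13, 8), (24, -6)) = 39.5601
d((-13, 8), (23, -27)) = 50.2096
d((-13, 8), (-19, 20)) = 13.4164
d((-13, 8), (21, 12)) = 34.2345
d((-18, 1), (24, -6)) = 42.5793
d((-18, 1), (23, -27)) = 49.6488
d((-18, 1), (-19, 20)) = 19.0263
d((-18, 1), (21, 12)) = 40.5216
d((24, -6), (23, -27)) = 21.0238
d((24, -6), (-19, 20)) = 50.2494
d((24, -6), (21, 12)) = 18.2483
d((23, -27), (-19, 20)) = 63.0317
d((23, -27), (21, 12)) = 39.0512
d((-19, 20), (21, 12)) = 40.7922

Closest pair: (-15, 18) and (-19, 20) with distance 4.4721

The closest pair is (-15, 18) and (-19, 20) with Euclidean distance 4.4721. For 8 points, brute-force pairwise comparison is shown above. For large n, the divide-and-conquer algorithm (sort by x, recurse on halves, check the dividing strip) achieves O(n log n).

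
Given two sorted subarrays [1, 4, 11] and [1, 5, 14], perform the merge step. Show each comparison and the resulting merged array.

Merging process:

Compare 1 vs 1: take 1 from left. Merged: [1]
Compare 4 vs 1: take 1 from right. Merged: [1, 1]
Compare 4 vs 5: take 4 from left. Merged: [1, 1, 4]
Compare 11 vs 5: take 5 from right. Merged: [1, 1, 4, 5]
Compare 11 vs 14: take 11 from left. Merged: [1, 1, 4, 5, 11]
Append remaining from right: [14]. Merged: [1, 1, 4, 5, 11, 14]

Final merged array: [1, 1, 4, 5, 11, 14]
Total comparisons: 5

The merged array is [1, 1, 4, 5, 11, 14], requiring 5 comparisons. The merge step runs in O(n) time where n is the total number of elements.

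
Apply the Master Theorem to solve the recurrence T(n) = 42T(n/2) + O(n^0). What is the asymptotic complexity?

Master Theorem for T(n) = 42T(n/2) + O(n^0):

a = 42, b = 2, c = 0
log_b(a) = log_2(42) = 5.3923

Case 1: c = 0 < log_2(42) = 5.3923
T(n) = O(n^(log_2 42))

For T(n) = 42T(n/2) + O(n^0): log_2(42) = 5.3923. This is Case 1 of the Master Theorem (c < log_b(a), work dominated by leaves), giving O(n^(log_2 42)).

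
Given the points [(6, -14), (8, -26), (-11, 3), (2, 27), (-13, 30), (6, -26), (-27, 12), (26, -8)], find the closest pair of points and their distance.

Computing all pairwise distances among 8 points:

d((6, -14), (8, -26)) = 12.1655
d((6, -14), (-11, 3)) = 24.0416
d((6, -14), (2, 27)) = 41.1947
d((6, -14), (-13, 30)) = 47.927
d((6, -14), (6, -26)) = 12.0
d((6, -14), (-27, 12)) = 42.0119
d((6, -14), (26, -8)) = 20.8806
d((8, -26), (-11, 3)) = 34.6699
d((8, -26), (2, 27)) = 53.3385
d((8, -26), (-13, 30)) = 59.808
d((8, -26), (6, -26)) = 2.0 <-- minimum
d((8, -26), (-27, 12)) = 51.6624
d((8, -26), (26, -8)) = 25.4558
d((-11, 3), (2, 27)) = 27.2947
d((-11, 3), (-13, 30)) = 27.074
d((-11, 3), (6, -26)) = 33.6155
d((-11, 3), (-27, 12)) = 18.3576
d((-11, 3), (26, -8)) = 38.6005
d((2, 27), (-13, 30)) = 15.2971
d((2, 27), (6, -26)) = 53.1507
d((2, 27), (-27, 12)) = 32.6497
d((2, 27), (26, -8)) = 42.4382
d((-13, 30), (6, -26)) = 59.1354
d((-13, 30), (-27, 12)) = 22.8035
d((-13, 30), (26, -8)) = 54.4518
d((6, -26), (-27, 12)) = 50.3289
d((6, -26), (26, -8)) = 26.9072
d((-27, 12), (26, -8)) = 56.648

Closest pair: (8, -26) and (6, -26) with distance 2.0

The closest pair is (8, -26) and (6, -26) with Euclidean distance 2.0. For 8 points, brute-force pairwise comparison is shown above. For large n, the divide-and-conquer algorithm (sort by x, recurse on halves, check the dividing strip) achieves O(n log n).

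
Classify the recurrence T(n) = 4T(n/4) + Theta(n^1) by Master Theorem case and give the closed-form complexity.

Master Theorem for T(n) = 4T(n/4) + O(n^1):

a = 4, b = 4, c = 1
log_b(a) = log_4(4) = 1.0000

Case 2: c = 1 = log_4(4) = 1.0000
T(n) = O(n^1 log n) = O(n log n)

For T(n) = 4T(n/4) + O(n^1): log_4(4) = 1.0000. This is Case 2 of the Master Theorem (c = log_b(a), equal work at all levels), giving O(n log n).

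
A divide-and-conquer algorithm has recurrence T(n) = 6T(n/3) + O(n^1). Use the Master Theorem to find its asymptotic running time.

Master Theorem for T(n) = 6T(n/3) + O(n^1):

a = 6, b = 3, c = 1
log_b(a) = log_3(6) = 1.6309

Case 1: c = 1 < log_3(6) = 1.6309
T(n) = O(n^(log_3 6))

For T(n) = 6T(n/3) + O(n^1): log_3(6) = 1.6309. This is Case 1 of the Master Theorem (c < log_b(a), work dominated by leaves), giving O(n^(log_3 6)).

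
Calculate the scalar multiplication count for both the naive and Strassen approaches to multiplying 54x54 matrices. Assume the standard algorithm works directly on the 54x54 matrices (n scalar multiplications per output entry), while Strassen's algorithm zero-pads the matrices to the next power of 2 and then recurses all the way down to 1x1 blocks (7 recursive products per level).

Matrix multiplication for 54x54 matrices:

Strassen's algorithm requires power-of-2 dimensions. Pad 54x54 to 64x64 (next power of 2).

Standard algorithm: 54^3 = 157464 multiplications
Strassen's algorithm: 7^(log2(64)) = 7^6 = 117649 multiplications
Savings: 157464 - 117649 = 39815 multiplications

Standard: 157464 multiplications (54^3). Strassen: 117649 multiplications (7^6, after padding to 64x64). Strassen reduces 8 recursive multiplications to 7 at each level.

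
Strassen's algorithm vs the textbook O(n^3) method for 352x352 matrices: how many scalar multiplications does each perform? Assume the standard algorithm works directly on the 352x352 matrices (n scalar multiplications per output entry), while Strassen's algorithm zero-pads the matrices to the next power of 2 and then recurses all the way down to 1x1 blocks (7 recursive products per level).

Matrix multiplication for 352x352 matrices:

Strassen's algorithm requires power-of-2 dimensions. Pad 352x352 to 512x512 (next power of 2).

Standard algorithm: 352^3 = 43614208 multiplications
Strassen's algorithm: 7^(log2(512)) = 7^9 = 40353607 multiplications
Savings: 43614208 - 40353607 = 3260601 multiplications

Standard: 43614208 multiplications (352^3). Strassen: 40353607 multiplications (7^9, after padding to 512x512). Strassen reduces 8 recursive multiplications to 7 at each level.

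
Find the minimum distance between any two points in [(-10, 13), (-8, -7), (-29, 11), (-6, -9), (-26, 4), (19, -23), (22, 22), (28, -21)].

Computing all pairwise distances among 8 points:

d((-10, 13), (-8, -7)) = 20.0998
d((-10, 13), (-29, 11)) = 19.105
d((-10, 13), (-6, -9)) = 22.3607
d((-10, 13), (-26, 4)) = 18.3576
d((-10, 13), (19, -23)) = 46.2277
d((-10, 13), (22, 22)) = 33.2415
d((-10, 13), (28, -21)) = 50.9902
d((-8, -7), (-29, 11)) = 27.6586
d((-8, -7), (-6, -9)) = 2.8284 <-- minimum
d((-8, -7), (-26, 4)) = 21.095
d((-8, -7), (19, -23)) = 31.3847
d((-8, -7), (22, 22)) = 41.7253
d((-8, -7), (28, -21)) = 38.6264
d((-29, 11), (-6, -9)) = 30.4795
d((-29, 11), (-26, 4)) = 7.6158
d((-29, 11), (19, -23)) = 58.8218
d((-29, 11), (22, 22)) = 52.1728
d((-29, 11), (28, -21)) = 65.3682
d((-6, -9), (-26, 4)) = 23.8537
d((-6, -9), (19, -23)) = 28.6531
d((-6, -9), (22, 22)) = 41.7732
d((-6, -9), (28, -21)) = 36.0555
d((-26, 4), (19, -23)) = 52.4786
d((-26, 4), (22, 22)) = 51.264
d((-26, 4), (28, -21)) = 59.5063
d((19, -23), (22, 22)) = 45.0999
d((19, -23), (28, -21)) = 9.2195
d((22, 22), (28, -21)) = 43.4166

Closest pair: (-8, -7) and (-6, -9) with distance 2.8284

The closest pair is (-8, -7) and (-6, -9) with Euclidean distance 2.8284. For 8 points, brute-force pairwise comparison is shown above. For large n, the divide-and-conquer algorithm (sort by x, recurse on halves, check the dividing strip) achieves O(n log n).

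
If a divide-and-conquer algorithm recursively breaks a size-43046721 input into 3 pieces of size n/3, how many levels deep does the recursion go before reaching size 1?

For divide and conquer with division factor 3:

Problem sizes at each level:
Level 0: 43046721
Level 1: 14348907
Level 2: 4782969
Level 3: 1594323
Level 4: 531441
Level 5: 177147
Level 6: 59049
Level 7: 19683
Level 8: 6561
Level 9: 2187
Level 10: 729
Level 11: 243
Level 12: 81
Level 13: 27
Level 14: 9
Level 15: 3
Level 16: 1

The root is level 0 and the size-1 base case is level 16 (the tree spans levels 0 through 16, i.e. 17 levels counting the root), so the depth is the number of divisions: log_3(43046721) = 16

The recursion tree depth is log_3(43046721) = 16. At each level, the problem size is divided by 3, so it takes 16 divisions to reduce to a base case of size 1. The algorithm makes 3 recursive calls at each level.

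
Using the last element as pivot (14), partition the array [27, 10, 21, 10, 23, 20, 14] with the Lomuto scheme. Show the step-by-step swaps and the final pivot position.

Lomuto partition with pivot = 14:

Initial array: [27, 10, 21, 10, 23, 20, 14]

arr[0]=27 > 14: no swap
arr[1]=10 <= 14: swap with position 0, array becomes [10, 27, 21, 10, 23, 20, 14]
arr[2]=21 > 14: no swap
arr[3]=10 <= 14: swap with position 1, array becomes [10, 10, 21, 27, 23, 20, 14]
arr[4]=23 > 14: no swap
arr[5]=20 > 14: no swap

Place pivot at position 2: [10, 10, 14, 27, 23, 20, 21]
Pivot position: 2

After partitioning with pivot 14, the array becomes [10, 10, 14, 27, 23, 20, 21]. The pivot is placed at index 2. All elements to the left of the pivot are <= 14, and all elements to the right are > 14.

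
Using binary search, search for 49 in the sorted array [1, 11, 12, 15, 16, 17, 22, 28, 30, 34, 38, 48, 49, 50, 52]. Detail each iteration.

Binary search for 49 in [1, 11, 12, 15, 16, 17, 22, 28, 30, 34, 38, 48, 49, 50, 52]:

lo=0, hi=14, mid=7, arr[mid]=28 -> 28 < 49, search right half
lo=8, hi=14, mid=11, arr[mid]=48 -> 48 < 49, search right half
lo=12, hi=14, mid=13, arr[mid]=50 -> 50 > 49, search left half
lo=12, hi=12, mid=12, arr[mid]=49 -> Found target at index 12!

Binary search finds 49 at index 12 after 4 comparisons. The search repeatedly halves the search space by comparing with the middle element.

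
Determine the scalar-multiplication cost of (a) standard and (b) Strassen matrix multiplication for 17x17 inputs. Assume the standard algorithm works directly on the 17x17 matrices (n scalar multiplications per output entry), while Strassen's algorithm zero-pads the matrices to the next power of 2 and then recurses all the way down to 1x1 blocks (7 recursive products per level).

Matrix multiplication for 17x17 matrices:

Strassen's algorithm requires power-of-2 dimensions. Pad 17x17 to 32x32 (next power of 2).

Standard algorithm: 17^3 = 4913 multiplications
Strassen's algorithm: 7^(log2(32)) = 7^5 = 16807 multiplications
Difference: 4913 - 16807 = -11894 (Strassen uses MORE here due to padding overhead — for small or just-over-power-of-2 n, padding can outweigh the per-level savings)

Standard: 4913 multiplications (17^3). Strassen: 16807 multiplications (7^5, after padding to 32x32). Strassen reduces 8 recursive multiplications to 7 at each level.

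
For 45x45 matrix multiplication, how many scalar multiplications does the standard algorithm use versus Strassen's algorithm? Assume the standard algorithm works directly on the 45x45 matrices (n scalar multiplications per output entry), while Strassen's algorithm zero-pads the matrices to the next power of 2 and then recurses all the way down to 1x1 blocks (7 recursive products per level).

Matrix multiplication for 45x45 matrices:

Strassen's algorithm requires power-of-2 dimensions. Pad 45x45 to 64x64 (next power of 2).

Standard algorithm: 45^3 = 91125 multiplications
Strassen's algorithm: 7^(log2(64)) = 7^6 = 117649 multiplications
Difference: 91125 - 117649 = -26524 (Strassen uses MORE here due to padding overhead — for small or just-over-power-of-2 n, padding can outweigh the per-level savings)

Standard: 91125 multiplications (45^3). Strassen: 117649 multiplications (7^6, after padding to 64x64). Strassen reduces 8 recursive multiplications to 7 at each level.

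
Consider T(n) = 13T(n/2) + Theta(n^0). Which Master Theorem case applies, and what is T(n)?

Master Theorem for T(n) = 13T(n/2) + O(n^0):

a = 13, b = 2, c = 0
log_b(a) = log_2(13) = 3.7004

Case 1: c = 0 < log_2(13) = 3.7004
T(n) = O(n^(log_2 13))

For T(n) = 13T(n/2) + O(n^0): log_2(13) = 3.7004. This is Case 1 of the Master Theorem (c < log_b(a), work dominated by leaves), giving O(n^(log_2 13)).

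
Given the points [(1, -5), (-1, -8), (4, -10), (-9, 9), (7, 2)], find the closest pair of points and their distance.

Computing all pairwise distances among 5 points:

d((1, -5), (-1, -8)) = 3.6056 <-- minimum
d((1, -5), (4, -10)) = 5.831
d((1, -5), (-9, 9)) = 17.2047
d((1, -5), (7, 2)) = 9.2195
d((-1, -8), (4, -10)) = 5.3852
d((-1, -8), (-9, 9)) = 18.7883
d((-1, -8), (7, 2)) = 12.8062
d((4, -10), (-9, 9)) = 23.0217
d((4, -10), (7, 2)) = 12.3693
d((-9, 9), (7, 2)) = 17.4642

Closest pair: (1, -5) and (-1, -8) with distance 3.6056

The closest pair is (1, -5) and (-1, -8) with Euclidean distance 3.6056. For 5 points, brute-force pairwise comparison is shown above. For large n, the divide-and-conquer algorithm (sort by x, recurse on halves, check the dividing strip) achieves O(n log n).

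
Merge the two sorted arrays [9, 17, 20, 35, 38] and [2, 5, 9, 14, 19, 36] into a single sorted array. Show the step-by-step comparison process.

Merging process:

Compare 9 vs 2: take 2 from right. Merged: [2]
Compare 9 vs 5: take 5 from right. Merged: [2, 5]
Compare 9 vs 9: take 9 from left. Merged: [2, 5, 9]
Compare 17 vs 9: take 9 from right. Merged: [2, 5, 9, 9]
Compare 17 vs 14: take 14 from right. Merged: [2, 5, 9, 9, 14]
Compare 17 vs 19: take 17 from left. Merged: [2, 5, 9, 9, 14, 17]
Compare 20 vs 19: take 19 from right. Merged: [2, 5, 9, 9, 14, 17, 19]
Compare 20 vs 36: take 20 from left. Merged: [2, 5, 9, 9, 14, 17, 19, 20]
Compare 35 vs 36: take 35 from left. Merged: [2, 5, 9, 9, 14, 17, 19, 20, 35]
Compare 38 vs 36: take 36 from right. Merged: [2, 5, 9, 9, 14, 17, 19, 20, 35, 36]
Append remaining from left: [38]. Merged: [2, 5, 9, 9, 14, 17, 19, 20, 35, 36, 38]

Final merged array: [2, 5, 9, 9, 14, 17, 19, 20, 35, 36, 38]
Total comparisons: 10

The merged array is [2, 5, 9, 9, 14, 17, 19, 20, 35, 36, 38], requiring 10 comparisons. The merge step runs in O(n) time where n is the total number of elements.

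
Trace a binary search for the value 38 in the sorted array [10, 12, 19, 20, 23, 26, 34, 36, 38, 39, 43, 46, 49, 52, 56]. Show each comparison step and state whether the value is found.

Binary search for 38 in [10, 12, 19, 20, 23, 26, 34, 36, 38, 39, 43, 46, 49, 52, 56]:

lo=0, hi=14, mid=7, arr[mid]=36 -> 36 < 38, search right half
lo=8, hi=14, mid=11, arr[mid]=46 -> 46 > 38, search left half
lo=8, hi=10, mid=9, arr[mid]=39 -> 39 > 38, search left half
lo=8, hi=8, mid=8, arr[mid]=38 -> Found target at index 8!

Binary search finds 38 at index 8 after 4 comparisons. The search repeatedly halves the search space by comparing with the middle element.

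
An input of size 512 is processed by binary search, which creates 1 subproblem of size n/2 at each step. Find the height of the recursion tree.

For divide and conquer with division factor 2:

Problem sizes at each level:
Level 0: 512
Level 1: 256
Level 2: 128
Level 3: 64
Level 4: 32
Level 5: 16
Level 6: 8
Level 7: 4
Level 8: 2
Level 9: 1

The root is level 0 and the size-1 base case is level 9 (the tree spans levels 0 through 9, i.e. 10 levels counting the root), so the depth is the number of divisions: log_2(512) = 9

The recursion tree depth is log_2(512) = 9. At each level, the problem size is divided by 2, so it takes 9 divisions to reduce to a base case of size 1. The algorithm makes 1 recursive call at each level.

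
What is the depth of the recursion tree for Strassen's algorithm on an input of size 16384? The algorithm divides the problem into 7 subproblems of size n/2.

For divide and conquer with division factor 2:

Problem sizes at each level:
Level 0: 16384
Level 1: 8192
Level 2: 4096
Level 3: 2048
Level 4: 1024
Level 5: 512
Level 6: 256
Level 7: 128
Level 8: 64
Level 9: 32
Level 10: 16
Level 11: 8
Level 12: 4
Level 13: 2
Level 14: 1

The root is level 0 and the size-1 base case is level 14 (the tree spans levels 0 through 14, i.e. 15 levels counting the root), so the depth is the number of divisions: log_2(16384) = 14

The recursion tree depth is log_2(16384) = 14. At each level, the problem size is divided by 2, so it takes 14 divisions to reduce to a base case of size 1. The algorithm makes 7 recursive calls at each level.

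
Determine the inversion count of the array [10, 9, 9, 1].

Finding inversions in [10, 9, 9, 1]:

(0, 1): arr[0]=10 > arr[1]=9
(0, 2): arr[0]=10 > arr[2]=9
(0, 3): arr[0]=10 > arr[3]=1
(1, 3): arr[1]=9 > arr[3]=1
(2, 3): arr[2]=9 > arr[3]=1

Total inversions: 5

The array has 5 inversion(s): (0,1), (0,2), (0,3), (1,3), (2,3). Each pair (i,j) satisfies i < j and arr[i] > arr[j].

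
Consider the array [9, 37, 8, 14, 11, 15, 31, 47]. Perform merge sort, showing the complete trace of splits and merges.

Merge sort trace:

Split: [9, 37, 8, 14, 11, 15, 31, 47] -> [9, 37, 8, 14] and [11, 15, 31, 47]
  Split: [9, 37, 8, 14] -> [9, 37] and [8, 14]
    Split: [9, 37] -> [9] and [37]
    Merge: [9] + [37] -> [9, 37]
    Split: [8, 14] -> [8] and [14]
    Merge: [8] + [14] -> [8, 14]
  Merge: [9, 37] + [8, 14] -> [8, 9, 14, 37]
  Split: [11, 15, 31, 47] -> [11, 15] and [31, 47]
    Split: [11, 15] -> [11] and [15]
    Merge: [11] + [15] -> [11, 15]
    Split: [31, 47] -> [31] and [47]
    Merge: [31] + [47] -> [31, 47]
  Merge: [11, 15] + [31, 47] -> [11, 15, 31, 47]
Merge: [8, 9, 14, 37] + [11, 15, 31, 47] -> [8, 9, 11, 14, 15, 31, 37, 47]

Final sorted array: [8, 9, 11, 14, 15, 31, 37, 47]

The merge sort proceeds by recursively splitting the array and merging sorted halves.
After all merges, the sorted array is [8, 9, 11, 14, 15, 31, 37, 47].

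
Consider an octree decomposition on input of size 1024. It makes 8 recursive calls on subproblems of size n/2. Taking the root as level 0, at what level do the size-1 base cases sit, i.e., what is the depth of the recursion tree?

For divide and conquer with division factor 2:

Problem sizes at each level:
Level 0: 1024
Level 1: 512
Level 2: 256
Level 3: 128
Level 4: 64
Level 5: 32
Level 6: 16
Level 7: 8
Level 8: 4
Level 9: 2
Level 10: 1

The root is level 0 and the size-1 base case is level 10 (the tree spans levels 0 through 10, i.e. 11 levels counting the root), so the depth is the number of divisions: log_2(1024) = 10

The recursion tree depth is log_2(1024) = 10. At each level, the problem size is divided by 2, so it takes 10 divisions to reduce to a base case of size 1. The algorithm makes 8 recursive calls at each level.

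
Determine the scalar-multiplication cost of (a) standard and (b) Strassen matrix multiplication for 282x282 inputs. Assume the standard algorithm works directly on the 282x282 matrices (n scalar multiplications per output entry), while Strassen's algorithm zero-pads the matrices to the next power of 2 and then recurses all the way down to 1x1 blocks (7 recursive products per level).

Matrix multiplication for 282x282 matrices:

Strassen's algorithm requires power-of-2 dimensions. Pad 282x282 to 512x512 (next power of 2).

Standard algorithm: 282^3 = 22425768 multiplications
Strassen's algorithm: 7^(log2(512)) = 7^9 = 40353607 multiplications
Difference: 22425768 - 40353607 = -17927839 (Strassen uses MORE here due to padding overhead — for small or just-over-power-of-2 n, padding can outweigh the per-level savings)

Standard: 22425768 multiplications (282^3). Strassen: 40353607 multiplications (7^9, after padding to 512x512). Strassen reduces 8 recursive multiplications to 7 at each level.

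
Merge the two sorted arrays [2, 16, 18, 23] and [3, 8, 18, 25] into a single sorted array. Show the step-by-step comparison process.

Merging process:

Compare 2 vs 3: take 2 from left. Merged: [2]
Compare 16 vs 3: take 3 from right. Merged: [2, 3]
Compare 16 vs 8: take 8 from right. Merged: [2, 3, 8]
Compare 16 vs 18: take 16 from left. Merged: [2, 3, 8, 16]
Compare 18 vs 18: take 18 from left. Merged: [2, 3, 8, 16, 18]
Compare 23 vs 18: take 18 from right. Merged: [2, 3, 8, 16, 18, 18]
Compare 23 vs 25: take 23 from left. Merged: [2, 3, 8, 16, 18, 18, 23]
Append remaining from right: [25]. Merged: [2, 3, 8, 16, 18, 18, 23, 25]

Final merged array: [2, 3, 8, 16, 18, 18, 23, 25]
Total comparisons: 7

The merged array is [2, 3, 8, 16, 18, 18, 23, 25], requiring 7 comparisons. The merge step runs in O(n) time where n is the total number of elements.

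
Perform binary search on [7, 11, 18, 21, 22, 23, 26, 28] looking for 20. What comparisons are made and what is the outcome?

Binary search for 20 in [7, 11, 18, 21, 22, 23, 26, 28]:

lo=0, hi=7, mid=3, arr[mid]=21 -> 21 > 20, search left half
lo=0, hi=2, mid=1, arr[mid]=11 -> 11 < 20, search right half
lo=2, hi=2, mid=2, arr[mid]=18 -> 18 < 20, search right half
lo=3 > hi=2, target 20 not found

Binary search determines that 20 is not in the array after 3 comparisons. The search space was exhausted without finding the target.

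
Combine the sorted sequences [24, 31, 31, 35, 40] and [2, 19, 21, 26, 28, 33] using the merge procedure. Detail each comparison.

Merging process:

Compare 24 vs 2: take 2 from right. Merged: [2]
Compare 24 vs 19: take 19 from right. Merged: [2, 19]
Compare 24 vs 21: take 21 from right. Merged: [2, 19, 21]
Compare 24 vs 26: take 24 from left. Merged: [2, 19, 21, 24]
Compare 31 vs 26: take 26 from right. Merged: [2, 19, 21, 24, 26]
Compare 31 vs 28: take 28 from right. Merged: [2, 19, 21, 24, 26, 28]
Compare 31 vs 33: take 31 from left. Merged: [2, 19, 21, 24, 26, 28, 31]
Compare 31 vs 33: take 31 from left. Merged: [2, 19, 21, 24, 26, 28, 31, 31]
Compare 35 vs 33: take 33 from right. Merged: [2, 19, 21, 24, 26, 28, 31, 31, 33]
Append remaining from left: [35, 40]. Merged: [2, 19, 21, 24, 26, 28, 31, 31, 33, 35, 40]

Final merged array: [2, 19, 21, 24, 26, 28, 31, 31, 33, 35, 40]
Total comparisons: 9

The merged array is [2, 19, 21, 24, 26, 28, 31, 31, 33, 35, 40], requiring 9 comparisons. The merge step runs in O(n) time where n is the total number of elements.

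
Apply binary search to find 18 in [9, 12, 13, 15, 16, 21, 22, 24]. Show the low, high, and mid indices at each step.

Binary search for 18 in [9, 12, 13, 15, 16, 21, 22, 24]:

lo=0, hi=7, mid=3, arr[mid]=15 -> 15 < 18, search right half
lo=4, hi=7, mid=5, arr[mid]=21 -> 21 > 18, search left half
lo=4, hi=4, mid=4, arr[mid]=16 -> 16 < 18, search right half
lo=5 > hi=4, target 18 not found

Binary search determines that 18 is not in the array after 3 comparisons. The search space was exhausted without finding the target.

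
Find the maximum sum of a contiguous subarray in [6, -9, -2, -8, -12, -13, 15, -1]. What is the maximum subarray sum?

Using Kadane's algorithm on [6, -9, -2, -8, -12, -13, 15, -1]:

Scanning through the array:
Position 1 (value -9): max_ending_here = -3, max_so_far = 6
Position 2 (value -2): max_ending_here = -2, max_so_far = 6
Position 3 (value -8): max_ending_here = -8, max_so_far = 6
Position 4 (value -12): max_ending_here = -12, max_so_far = 6
Position 5 (value -13): max_ending_here = -13, max_so_far = 6
Position 6 (value 15): max_ending_here = 15, max_so_far = 15
Position 7 (value -1): max_ending_here = 14, max_so_far = 15

Maximum subarray: [15]
Maximum sum: 15

The maximum subarray is [15] with sum 15. This subarray runs from index 6 to index 6.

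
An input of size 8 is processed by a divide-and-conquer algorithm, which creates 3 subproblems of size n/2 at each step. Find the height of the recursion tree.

For divide and conquer with division factor 2:

Problem sizes at each level:
Level 0: 8
Level 1: 4
Level 2: 2
Level 3: 1

The root is level 0 and the size-1 base case is level 3 (the tree spans levels 0 through 3, i.e. 4 levels counting the root), so the depth is the number of divisions: log_2(8) = 3

The recursion tree depth is log_2(8) = 3. At each level, the problem size is divided by 2, so it takes 3 divisions to reduce to a base case of size 1. The algorithm makes 3 recursive calls at each level.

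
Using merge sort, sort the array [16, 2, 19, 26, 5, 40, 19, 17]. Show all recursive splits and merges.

Merge sort trace:

Split: [16, 2, 19, 26, 5, 40, 19, 17] -> [16, 2, 19, 26] and [5, 40, 19, 17]
  Split: [16, 2, 19, 26] -> [16, 2] and [19, 26]
    Split: [16, 2] -> [16] and [2]
    Merge: [16] + [2] -> [2, 16]
    Split: [19, 26] -> [19] and [26]
    Merge: [19] + [26] -> [19, 26]
  Merge: [2, 16] + [19, 26] -> [2, 16, 19, 26]
  Split: [5, 40, 19, 17] -> [5, 40] and [19, 17]
    Split: [5, 40] -> [5] and [40]
    Merge: [5] + [40] -> [5, 40]
    Split: [19, 17] -> [19] and [17]
    Merge: [19] + [17] -> [17, 19]
  Merge: [5, 40] + [17, 19] -> [5, 17, 19, 40]
Merge: [2, 16, 19, 26] + [5, 17, 19, 40] -> [2, 5, 16, 17, 19, 19, 26, 40]

Final sorted array: [2, 5, 16, 17, 19, 19, 26, 40]

The merge sort proceeds by recursively splitting the array and merging sorted halves.
After all merges, the sorted array is [2, 5, 16, 17, 19, 19, 26, 40].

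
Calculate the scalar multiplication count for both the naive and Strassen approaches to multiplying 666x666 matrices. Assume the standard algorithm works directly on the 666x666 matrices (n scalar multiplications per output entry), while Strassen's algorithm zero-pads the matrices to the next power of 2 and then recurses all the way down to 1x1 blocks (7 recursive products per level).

Matrix multiplication for 666x666 matrices:

Strassen's algorithm requires power-of-2 dimensions. Pad 666x666 to 1024x1024 (next power of 2).

Standard algorithm: 666^3 = 295408296 multiplications
Strassen's algorithm: 7^(log2(1024)) = 7^10 = 282475249 multiplications
Savings: 295408296 - 282475249 = 12933047 multiplications

Standard: 295408296 multiplications (666^3). Strassen: 282475249 multiplications (7^10, after padding to 1024x1024). Strassen reduces 8 recursive multiplications to 7 at each level.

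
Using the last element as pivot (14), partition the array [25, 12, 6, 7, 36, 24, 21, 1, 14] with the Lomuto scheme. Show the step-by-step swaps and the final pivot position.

Lomuto partition with pivot = 14:

Initial array: [25, 12, 6, 7, 36, 24, 21, 1, 14]

arr[0]=25 > 14: no swap
arr[1]=12 <= 14: swap with position 0, array becomes [12, 25, 6, 7, 36, 24, 21, 1, 14]
arr[2]=6 <= 14: swap with position 1, array becomes [12, 6, 25, 7, 36, 24, 21, 1, 14]
arr[3]=7 <= 14: swap with position 2, array becomes [12, 6, 7, 25, 36, 24, 21, 1, 14]
arr[4]=36 > 14: no swap
arr[5]=24 > 14: no swap
arr[6]=21 > 14: no swap
arr[7]=1 <= 14: swap with position 3, array becomes [12, 6, 7, 1, 36, 24, 21, 25, 14]

Place pivot at position 4: [12, 6, 7, 1, 14, 24, 21, 25, 36]
Pivot position: 4

After partitioning with pivot 14, the array becomes [12, 6, 7, 1, 14, 24, 21, 25, 36]. The pivot is placed at index 4. All elements to the left of the pivot are <= 14, and all elements to the right are > 14.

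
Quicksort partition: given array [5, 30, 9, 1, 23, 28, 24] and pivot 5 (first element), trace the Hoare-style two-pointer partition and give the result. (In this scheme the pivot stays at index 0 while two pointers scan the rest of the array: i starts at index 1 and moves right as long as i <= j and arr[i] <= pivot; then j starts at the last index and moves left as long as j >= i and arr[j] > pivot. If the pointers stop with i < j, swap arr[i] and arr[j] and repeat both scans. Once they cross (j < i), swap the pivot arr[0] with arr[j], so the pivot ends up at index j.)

Hoare-style two-pointer partition with pivot = 5:

Initial array: [5, 30, 9, 1, 23, 28, 24]

Pointers start at i = 1, j = 6.
i stops at index 1 (arr[1]=30 > 5), j stops at index 3 (arr[3]=1 <= 5): swap arr[1] and arr[3], array becomes [5, 1, 9, 30, 23, 28, 24]
i ends at 2, j ends at 1: the pointers have crossed (j < i), so scanning stops.

Swap pivot arr[0] with arr[1] to place pivot at position 1: [1, 5, 9, 30, 23, 28, 24]
Pivot position: 1

After partitioning with pivot 5, the array becomes [1, 5, 9, 30, 23, 28, 24]. The pivot is placed at index 1. All elements to the left of the pivot are <= 5, and all elements to the right are > 5.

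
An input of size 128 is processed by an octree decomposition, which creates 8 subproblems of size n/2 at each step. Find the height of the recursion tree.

For divide and conquer with division factor 2:

Problem sizes at each level:
Level 0: 128
Level 1: 64
Level 2: 32
Level 3: 16
Level 4: 8
Level 5: 4
Level 6: 2
Level 7: 1

The root is level 0 and the size-1 base case is level 7 (the tree spans levels 0 through 7, i.e. 8 levels counting the root), so the depth is the number of divisions: log_2(128) = 7

The recursion tree depth is log_2(128) = 7. At each level, the problem size is divided by 2, so it takes 7 divisions to reduce to a base case of size 1. The algorithm makes 8 recursive calls at each level.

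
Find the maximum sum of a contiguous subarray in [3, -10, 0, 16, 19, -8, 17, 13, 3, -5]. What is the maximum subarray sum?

Using Kadane's algorithm on [3, -10, 0, 16, 19, -8, 17, 13, 3, -5]:

Scanning through the array:
Position 1 (value -10): max_ending_here = -7, max_so_far = 3
Position 2 (value 0): max_ending_here = 0, max_so_far = 3
Position 3 (value 16): max_ending_here = 16, max_so_far = 16
Position 4 (value 19): max_ending_here = 35, max_so_far = 35
Position 5 (value -8): max_ending_here = 27, max_so_far = 35
Position 6 (value 17): max_ending_here = 44, max_so_far = 44
Position 7 (value 13): max_ending_here = 57, max_so_far = 57
Position 8 (value 3): max_ending_here = 60, max_so_far = 60
Position 9 (value -5): max_ending_here = 55, max_so_far = 60

Maximum subarray: [0, 16, 19, -8, 17, 13, 3]
Maximum sum: 60

The maximum subarray is [0, 16, 19, -8, 17, 13, 3] with sum 60. This subarray runs from index 2 to index 8.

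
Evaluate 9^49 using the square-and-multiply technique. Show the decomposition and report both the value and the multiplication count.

Computing 9^49 by squaring (build up from 9^1; each line after the first costs one multiplication):

9^1 = 9
9^2 = (9^1)^2 = 9^2 = 81
9^3 = 9 * 9^2 = 9 * 81 = 729
9^6 = (9^3)^2 = 729^2 = 531441
9^12 = (9^6)^2 = 531441^2 = 282429536481
9^24 = (9^12)^2 = 282429536481^2 = 79766443076872509863361
9^48 = (9^24)^2 = 79766443076872509863361^2 = 6362685441135942358474828762538534230890216321
9^49 = 9 * 9^48 = 9 * 6362685441135942358474828762538534230890216321 = 57264168970223481226273458862846808078011946889

Result: 57264168970223481226273458862846808078011946889
Multiplications needed: 7 (7 lines after 9^1)

9^49 = 57264168970223481226273458862846808078011946889. Using exponentiation by squaring, this requires 7 multiplications. The key idea: if the exponent is even, square the half-power; if odd, multiply by the base once.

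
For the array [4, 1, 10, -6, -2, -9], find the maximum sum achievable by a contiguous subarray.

Using Kadane's algorithm on [4, 1, 10, -6, -2, -9]:

Scanning through the array:
Position 1 (value 1): max_ending_here = 5, max_so_far = 5
Position 2 (value 10): max_ending_here = 15, max_so_far = 15
Position 3 (value -6): max_ending_here = 9, max_so_far = 15
Position 4 (value -2): max_ending_here = 7, max_so_far = 15
Position 5 (value -9): max_ending_here = -2, max_so_far = 15

Maximum subarray: [4, 1, 10]
Maximum sum: 15

The maximum subarray is [4, 1, 10] with sum 15. This subarray runs from index 0 to index 2.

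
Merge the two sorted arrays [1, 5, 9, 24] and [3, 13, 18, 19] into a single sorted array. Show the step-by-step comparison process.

Merging process:

Compare 1 vs 3: take 1 from left. Merged: [1]
Compare 5 vs 3: take 3 from right. Merged: [1, 3]
Compare 5 vs 13: take 5 from left. Merged: [1, 3, 5]
Compare 9 vs 13: take 9 from left. Merged: [1, 3, 5, 9]
Compare 24 vs 13: take 13 from right. Merged: [1, 3, 5, 9, 13]
Compare 24 vs 18: take 18 from right. Merged: [1, 3, 5, 9, 13, 18]
Compare 24 vs 19: take 19 from right. Merged: [1, 3, 5, 9, 13, 18, 19]
Append remaining from left: [24]. Merged: [1, 3, 5, 9, 13, 18, 19, 24]

Final merged array: [1, 3, 5, 9, 13, 18, 19, 24]
Total comparisons: 7

The merged array is [1, 3, 5, 9, 13, 18, 19, 24], requiring 7 comparisons. The merge step runs in O(n) time where n is the total number of elements.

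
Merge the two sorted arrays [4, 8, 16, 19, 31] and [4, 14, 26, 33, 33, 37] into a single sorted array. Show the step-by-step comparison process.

Merging process:

Compare 4 vs 4: take 4 from left. Merged: [4]
Compare 8 vs 4: take 4 from right. Merged: [4, 4]
Compare 8 vs 14: take 8 from left. Merged: [4, 4, 8]
Compare 16 vs 14: take 14 from right. Merged: [4, 4, 8, 14]
Compare 16 vs 26: take 16 from left. Merged: [4, 4, 8, 14, 16]
Compare 19 vs 26: take 19 from left. Merged: [4, 4, 8, 14, 16, 19]
Compare 31 vs 26: take 26 from right. Merged: [4, 4, 8, 14, 16, 19, 26]
Compare 31 vs 33: take 31 from left. Merged: [4, 4, 8, 14, 16, 19, 26, 31]
Append remaining from right: [33, 33, 37]. Merged: [4, 4, 8, 14, 16, 19, 26, 31, 33, 33, 37]

Final merged array: [4, 4, 8, 14, 16, 19, 26, 31, 33, 33, 37]
Total comparisons: 8

The merged array is [4, 4, 8, 14, 16, 19, 26, 31, 33, 33, 37], requiring 8 comparisons. The merge step runs in O(n) time where n is the total number of elements.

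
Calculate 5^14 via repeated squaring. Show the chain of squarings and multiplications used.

Computing 5^14 by squaring (build up from 5^1; each line after the first costs one multiplication):

5^1 = 5
5^2 = (5^1)^2 = 5^2 = 25
5^3 = 5 * 5^2 = 5 * 25 = 125
5^6 = (5^3)^2 = 125^2 = 15625
5^7 = 5 * 5^6 = 5 * 15625 = 78125
5^14 = (5^7)^2 = 78125^2 = 6103515625

Result: 6103515625
Multiplications needed: 5 (5 lines after 5^1)

5^14 = 6103515625. Using exponentiation by squaring, this requires 5 multiplications. The key idea: if the exponent is even, square the half-power; if odd, multiply by the base once.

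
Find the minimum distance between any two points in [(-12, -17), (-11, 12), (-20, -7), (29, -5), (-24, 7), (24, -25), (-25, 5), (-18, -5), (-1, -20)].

Computing all pairwise distances among 9 points:

d((-12, -17), (-11, 12)) = 29.0172
d((-12, -17), (-20, -7)) = 12.8062
d((-12, -17), (29, -5)) = 42.72
d((-12, -17), (-24, 7)) = 26.8328
d((-12, -17), (24, -25)) = 36.8782
d((-12, -17), (-25, 5)) = 25.5539
d((-12, -17), (-18, -5)) = 13.4164
d((-12, -17), (-1, -20)) = 11.4018
d((-11, 12), (-20, -7)) = 21.0238
d((-11, 12), (29, -5)) = 43.4626
d((-11, 12), (-24, 7)) = 13.9284
d((-11, 12), (24, -25)) = 50.9313
d((-11, 12), (-25, 5)) = 15.6525
d((-11, 12), (-18, -5)) = 18.3848
d((-11, 12), (-1, -20)) = 33.5261
d((-20, -7), (29, -5)) = 49.0408
d((-20, -7), (-24, 7)) = 14.5602
d((-20, -7), (24, -25)) = 47.5395
d((-20, -7), (-25, 5)) = 13.0
d((-20, -7), (-18, -5)) = 2.8284
d((-20, -7), (-1, -20)) = 23.0217
d((29, -5), (-24, 7)) = 54.3415
d((29, -5), (24, -25)) = 20.6155
d((29, -5), (-25, 5)) = 54.9181
d((29, -5), (-18, -5)) = 47.0
d((29, -5), (-1, -20)) = 33.541
d((-24, 7), (24, -25)) = 57.6888
d((-24, 7), (-25, 5)) = 2.2361 <-- minimum
d((-24, 7), (-18, -5)) = 13.4164
d((-24, 7), (-1, -20)) = 35.4683
d((24, -25), (-25, 5)) = 57.4543
d((24, -25), (-18, -5)) = 46.5188
d((24, -25), (-1, -20)) = 25.4951
d((-25, 5), (-18, -5)) = 12.2066
d((-25, 5), (-1, -20)) = 34.6554
d((-18, -5), (-1, -20)) = 22.6716

Closest pair: (-24, 7) and (-25, 5) with distance 2.2361

The closest pair is (-24, 7) and (-25, 5) with Euclidean distance 2.2361. For 9 points, brute-force pairwise comparison is shown above. For large n, the divide-and-conquer algorithm (sort by x, recurse on halves, check the dividing strip) achieves O(n log n).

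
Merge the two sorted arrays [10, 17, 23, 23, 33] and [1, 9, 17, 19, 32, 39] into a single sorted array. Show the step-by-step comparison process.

Merging process:

Compare 10 vs 1: take 1 from right. Merged: [1]
Compare 10 vs 9: take 9 from right. Merged: [1, 9]
Compare 10 vs 17: take 10 from left. Merged: [1, 9, 10]
Compare 17 vs 17: take 17 from left. Merged: [1, 9, 10, 17]
Compare 23 vs 17: take 17 from right. Merged: [1, 9, 10, 17, 17]
Compare 23 vs 19: take 19 from right. Merged: [1, 9, 10, 17, 17, 19]
Compare 23 vs 32: take 23 from left. Merged: [1, 9, 10, 17, 17, 19, 23]
Compare 23 vs 32: take 23 from left. Merged: [1, 9, 10, 17, 17, 19, 23, 23]
Compare 33 vs 32: take 32 from right. Merged: [1, 9, 10, 17, 17, 19, 23, 23, 32]
Compare 33 vs 39: take 33 from left. Merged: [1, 9, 10, 17, 17, 19, 23, 23, 32, 33]
Append remaining from right: [39]. Merged: [1, 9, 10, 17, 17, 19, 23, 23, 32, 33, 39]

Final merged array: [1, 9, 10, 17, 17, 19, 23, 23, 32, 33, 39]
Total comparisons: 10

The merged array is [1, 9, 10, 17, 17, 19, 23, 23, 32, 33, 39], requiring 10 comparisons. The merge step runs in O(n) time where n is the total number of elements.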